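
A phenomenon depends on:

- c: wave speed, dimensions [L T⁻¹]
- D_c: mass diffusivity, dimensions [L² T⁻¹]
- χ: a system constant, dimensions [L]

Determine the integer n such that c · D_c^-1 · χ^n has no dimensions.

Balance the L exponent: (1)·n from χ, plus (1) − (2) = -1 from the rest, must sum to zero.
n − 1 = 0, so n = 1.

1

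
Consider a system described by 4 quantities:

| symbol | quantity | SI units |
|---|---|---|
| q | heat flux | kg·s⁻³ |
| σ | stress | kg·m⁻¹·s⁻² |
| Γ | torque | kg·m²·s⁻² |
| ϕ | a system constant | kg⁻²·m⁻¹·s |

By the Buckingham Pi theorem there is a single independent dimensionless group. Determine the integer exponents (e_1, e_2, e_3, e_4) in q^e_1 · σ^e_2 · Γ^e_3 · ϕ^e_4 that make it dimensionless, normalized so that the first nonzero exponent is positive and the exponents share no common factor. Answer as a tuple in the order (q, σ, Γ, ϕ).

M: e_1·(1) + e_2·(1) + e_3·(1) + e_4·(-2) = 0
L: e_1·(0) + e_2·(-1) + e_3·(2) + e_4·(-1) = 0
T: e_1·(-3) + e_2·(-2) + e_3·(-2) + e_4·(1) = 0
Solving this homogeneous linear system for the smallest-integer solution (first nonzero entry positive) gives (3, -3, -2, -1).

(3, -3, -2, -1)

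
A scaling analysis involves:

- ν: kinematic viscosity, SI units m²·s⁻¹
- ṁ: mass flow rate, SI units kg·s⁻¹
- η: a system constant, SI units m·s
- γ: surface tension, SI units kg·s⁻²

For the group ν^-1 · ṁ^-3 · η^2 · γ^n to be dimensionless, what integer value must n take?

3

Balance the M exponent: (1)·n from γ, plus −(0) − 3·(1) + 2·(0) = -3 from the rest, must sum to zero.
n − 3 = 0, so n = 3.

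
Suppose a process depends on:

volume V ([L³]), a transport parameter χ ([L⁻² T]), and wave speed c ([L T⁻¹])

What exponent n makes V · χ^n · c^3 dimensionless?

Balance the L exponent: (-2)·n from χ, plus (3) + 3·(1) = 6 from the rest, must sum to zero.
-2n + 6 = 0, so n = 3.

3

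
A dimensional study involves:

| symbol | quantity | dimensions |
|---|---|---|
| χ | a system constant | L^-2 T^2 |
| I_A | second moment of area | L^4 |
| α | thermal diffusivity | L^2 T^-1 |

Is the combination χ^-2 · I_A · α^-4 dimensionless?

Sum the exponent of each base dimension across the product:
  L: −2·[χ]_L + [I_A]_L − 4·[α]_L = −2·(-2) + (4) − 4·(2) = 0
  T: −2·[χ]_T + [I_A]_T − 4·[α]_T = −2·(2) + (0) − 4·(-1) = 0
All base exponents vanish — dimensionless.

yes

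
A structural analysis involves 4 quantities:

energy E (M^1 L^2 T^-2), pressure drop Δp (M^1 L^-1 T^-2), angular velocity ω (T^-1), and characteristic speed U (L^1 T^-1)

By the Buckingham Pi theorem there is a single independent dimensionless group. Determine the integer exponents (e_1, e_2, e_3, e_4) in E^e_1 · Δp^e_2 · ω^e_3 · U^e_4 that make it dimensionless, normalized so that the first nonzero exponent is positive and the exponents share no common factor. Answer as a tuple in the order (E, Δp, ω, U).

M: e_1·(1) + e_2·(1) + e_3·(0) + e_4·(0) = 0
L: e_1·(2) + e_2·(-1) + e_3·(0) + e_4·(1) = 0
T: e_1·(-2) + e_2·(-2) + e_3·(-1) + e_4·(-1) = 0
Solving this homogeneous linear system for the smallest-integer solution (first nonzero entry positive) gives (1, -1, 3, -3).

(1, -1, 3, -3)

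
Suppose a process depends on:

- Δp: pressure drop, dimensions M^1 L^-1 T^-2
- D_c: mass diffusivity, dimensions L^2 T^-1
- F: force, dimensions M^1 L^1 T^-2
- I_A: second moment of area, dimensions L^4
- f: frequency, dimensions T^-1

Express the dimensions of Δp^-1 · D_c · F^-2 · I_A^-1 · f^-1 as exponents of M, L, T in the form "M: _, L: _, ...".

M: -3, L: -3, T: 6

Collect each base-dimension exponent across the product:
  M: −(1) + (0) − 2·(1) − (0) − (0) = -3
  L: −(-1) + (2) − 2·(1) − (4) − (0) = -3
  T: −(-2) + (-1) − 2·(-2) − (0) − (-1) = 6
So the dimensions are [M⁻³ L⁻³ T⁶].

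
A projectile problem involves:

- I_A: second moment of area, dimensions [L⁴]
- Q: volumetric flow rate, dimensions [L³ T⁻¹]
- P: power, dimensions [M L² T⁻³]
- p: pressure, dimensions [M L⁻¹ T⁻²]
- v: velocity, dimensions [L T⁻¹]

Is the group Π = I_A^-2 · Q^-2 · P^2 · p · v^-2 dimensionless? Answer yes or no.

Sum the exponent of each base dimension across the product:
  M: −2·[I_A]_M − 2·[Q]_M + 2·[P]_M + [p]_M − 2·[v]_M = −2·(0) − 2·(0) + 2·(1) + (1) − 2·(0) = 3
  L: −2·[I_A]_L − 2·[Q]_L + 2·[P]_L + [p]_L − 2·[v]_L = −2·(4) − 2·(3) + 2·(2) + (-1) − 2·(1) = -13
  T: −2·[I_A]_T − 2·[Q]_T + 2·[P]_T + [p]_T − 2·[v]_T = −2·(0) − 2·(-1) + 2·(-3) + (-2) − 2·(-1) = -4
Net dimensions [M³ L⁻¹³ T⁻⁴] ≠ [1] — not dimensionless.

no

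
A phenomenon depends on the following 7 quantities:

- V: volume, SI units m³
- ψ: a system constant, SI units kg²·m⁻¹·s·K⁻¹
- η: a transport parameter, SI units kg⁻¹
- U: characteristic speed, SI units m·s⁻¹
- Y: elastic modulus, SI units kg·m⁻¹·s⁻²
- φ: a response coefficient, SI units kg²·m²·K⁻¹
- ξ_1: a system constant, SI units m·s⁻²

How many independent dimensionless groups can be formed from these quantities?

3

There are 7 variables and 4 base dimensions (M, L, T, Θ).
The dimension matrix has rank 4.
Independent dimensionless groups: 7 − 4 = 3.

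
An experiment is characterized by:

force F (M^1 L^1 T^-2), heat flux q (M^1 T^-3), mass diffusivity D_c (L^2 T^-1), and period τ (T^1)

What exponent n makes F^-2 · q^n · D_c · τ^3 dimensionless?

2

Balance the M exponent: (1)·n from q, plus −2·(1) + (0) + 3·(0) = -2 from the rest, must sum to zero.
n − 2 = 0, so n = 2.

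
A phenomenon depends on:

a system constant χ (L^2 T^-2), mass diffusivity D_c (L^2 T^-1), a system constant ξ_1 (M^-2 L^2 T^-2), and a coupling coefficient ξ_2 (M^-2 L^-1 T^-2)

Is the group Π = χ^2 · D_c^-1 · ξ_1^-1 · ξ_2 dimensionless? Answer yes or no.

no

Sum the exponent of each base dimension across the product:
  M: 2·[χ]_M − [D_c]_M − [ξ_1]_M + [ξ_2]_M = 2·(0) − (0) − (-2) + (-2) = 0
  L: 2·[χ]_L − [D_c]_L − [ξ_1]_L + [ξ_2]_L = 2·(2) − (2) − (2) + (-1) = -1
  T: 2·[χ]_T − [D_c]_T − [ξ_1]_T + [ξ_2]_T = 2·(-2) − (-1) − (-2) + (-2) = -3
Net dimensions [L⁻¹ T⁻³] ≠ [1] — not dimensionless.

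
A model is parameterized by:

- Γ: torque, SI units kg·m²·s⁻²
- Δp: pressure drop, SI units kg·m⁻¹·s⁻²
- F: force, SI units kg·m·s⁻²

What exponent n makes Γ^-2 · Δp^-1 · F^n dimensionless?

3

Balance the M exponent: (1)·n from F, plus −2·(1) − (1) = -3 from the rest, must sum to zero.
n − 3 = 0, so n = 3.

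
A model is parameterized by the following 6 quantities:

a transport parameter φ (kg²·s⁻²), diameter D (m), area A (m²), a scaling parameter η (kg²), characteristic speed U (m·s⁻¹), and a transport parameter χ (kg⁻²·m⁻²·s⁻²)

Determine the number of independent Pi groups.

There are 6 variables and 3 base dimensions (M, L, T).
The dimension matrix has rank 3.
Independent dimensionless groups: 6 − 3 = 3.

3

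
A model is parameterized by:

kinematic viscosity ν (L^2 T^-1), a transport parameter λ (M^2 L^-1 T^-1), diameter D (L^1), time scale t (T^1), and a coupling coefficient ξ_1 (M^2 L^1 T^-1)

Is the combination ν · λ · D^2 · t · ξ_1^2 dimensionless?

Sum the exponent of each base dimension across the product:
  M: [ν]_M + [λ]_M + 2·[D]_M + [t]_M + 2·[ξ_1]_M = (0) + (2) + 2·(0) + (0) + 2·(2) = 6
  L: [ν]_L + [λ]_L + 2·[D]_L + [t]_L + 2·[ξ_1]_L = (2) + (-1) + 2·(1) + (0) + 2·(1) = 5
  T: [ν]_T + [λ]_T + 2·[D]_T + [t]_T + 2·[ξ_1]_T = (-1) + (-1) + 2·(0) + (1) + 2·(-1) = -3
Net dimensions [M⁶ L⁵ T⁻³] ≠ [1] — not dimensionless.

no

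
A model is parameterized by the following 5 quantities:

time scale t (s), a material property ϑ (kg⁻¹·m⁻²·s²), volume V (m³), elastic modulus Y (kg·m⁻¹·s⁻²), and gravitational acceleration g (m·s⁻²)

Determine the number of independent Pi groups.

There are 5 variables and 3 base dimensions (M, L, T).
The dimension matrix has rank 3.
Independent dimensionless groups: 5 − 3 = 2.

2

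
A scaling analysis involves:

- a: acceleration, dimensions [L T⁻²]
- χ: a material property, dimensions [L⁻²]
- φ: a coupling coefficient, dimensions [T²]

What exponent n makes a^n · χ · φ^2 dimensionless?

Balance the L exponent: (1)·n from a, plus (-2) + 2·(0) = -2 from the rest, must sum to zero.
n − 2 = 0, so n = 2.

2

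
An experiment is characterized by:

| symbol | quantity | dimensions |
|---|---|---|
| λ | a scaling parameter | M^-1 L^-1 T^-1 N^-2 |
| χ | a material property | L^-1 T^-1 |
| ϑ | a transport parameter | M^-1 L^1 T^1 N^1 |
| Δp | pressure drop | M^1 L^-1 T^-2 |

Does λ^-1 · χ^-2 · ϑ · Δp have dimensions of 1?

Sum the exponent of each base dimension across the product:
  M: −[λ]_M − 2·[χ]_M + [ϑ]_M + [Δp]_M = −(-1) − 2·(0) + (-1) + (1) = 1
  L: −[λ]_L − 2·[χ]_L + [ϑ]_L + [Δp]_L = −(-1) − 2·(-1) + (1) + (-1) = 3
  T: −[λ]_T − 2·[χ]_T + [ϑ]_T + [Δp]_T = −(-1) − 2·(-1) + (1) + (-2) = 2
  N: −[λ]_N − 2·[χ]_N + [ϑ]_N + [Δp]_N = −(-2) − 2·(0) + (1) + (0) = 3
Net dimensions [M L³ T² N³] ≠ [1] — not dimensionless.

no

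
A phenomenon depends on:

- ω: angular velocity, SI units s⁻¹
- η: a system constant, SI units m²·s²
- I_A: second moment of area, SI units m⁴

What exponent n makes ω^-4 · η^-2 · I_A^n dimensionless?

Balance the L exponent: (4)·n from I_A, plus −4·(0) − 2·(2) = -4 from the rest, must sum to zero.
4n − 4 = 0, so n = 1.

1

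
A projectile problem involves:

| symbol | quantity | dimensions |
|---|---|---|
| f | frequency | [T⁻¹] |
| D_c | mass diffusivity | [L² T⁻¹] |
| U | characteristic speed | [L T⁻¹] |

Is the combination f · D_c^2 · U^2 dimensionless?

no

Sum the exponent of each base dimension across the product:
  L: [f]_L + 2·[D_c]_L + 2·[U]_L = (0) + 2·(2) + 2·(1) = 6
  T: [f]_T + 2·[D_c]_T + 2·[U]_T = (-1) + 2·(-1) + 2·(-1) = -5
Net dimensions [L⁶ T⁻⁵] ≠ [1] — not dimensionless.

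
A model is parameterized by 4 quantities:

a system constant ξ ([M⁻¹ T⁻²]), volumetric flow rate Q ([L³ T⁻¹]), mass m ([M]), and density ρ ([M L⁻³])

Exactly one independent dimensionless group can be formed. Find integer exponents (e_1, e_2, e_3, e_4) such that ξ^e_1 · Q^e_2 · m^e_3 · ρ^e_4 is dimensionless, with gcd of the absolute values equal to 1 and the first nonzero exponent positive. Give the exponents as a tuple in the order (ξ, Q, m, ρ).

(1, -2, 3, -2)

M: e_1·(-1) + e_2·(0) + e_3·(1) + e_4·(1) = 0
L: e_1·(0) + e_2·(3) + e_3·(0) + e_4·(-3) = 0
T: e_1·(-2) + e_2·(-1) + e_3·(0) + e_4·(0) = 0
Solving this homogeneous linear system for the smallest-integer solution (first nonzero entry positive) gives (1, -2, 3, -2).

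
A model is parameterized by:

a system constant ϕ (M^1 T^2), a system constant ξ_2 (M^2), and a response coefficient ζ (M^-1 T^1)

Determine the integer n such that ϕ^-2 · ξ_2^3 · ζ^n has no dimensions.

4

Balance the M exponent: (-1)·n from ζ, plus −2·(1) + 3·(2) = 4 from the rest, must sum to zero.
−n + 4 = 0, so n = 4.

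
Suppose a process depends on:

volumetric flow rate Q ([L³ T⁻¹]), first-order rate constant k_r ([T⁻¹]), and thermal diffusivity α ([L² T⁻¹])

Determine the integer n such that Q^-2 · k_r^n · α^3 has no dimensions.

-1

Balance the T exponent: (-1)·n from k_r, plus −2·(-1) + 3·(-1) = -1 from the rest, must sum to zero.
−n − 1 = 0, so n = -1.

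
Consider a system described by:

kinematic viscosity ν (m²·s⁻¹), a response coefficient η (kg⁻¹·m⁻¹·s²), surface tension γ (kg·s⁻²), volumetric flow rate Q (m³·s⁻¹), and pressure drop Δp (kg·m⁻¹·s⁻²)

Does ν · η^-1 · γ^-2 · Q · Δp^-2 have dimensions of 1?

Sum the exponent of each base dimension across the product:
  M: [ν]_M − [η]_M − 2·[γ]_M + [Q]_M − 2·[Δp]_M = (0) − (-1) − 2·(1) + (0) − 2·(1) = -3
  L: [ν]_L − [η]_L − 2·[γ]_L + [Q]_L − 2·[Δp]_L = (2) − (-1) − 2·(0) + (3) − 2·(-1) = 8
  T: [ν]_T − [η]_T − 2·[γ]_T + [Q]_T − 2·[Δp]_T = (-1) − (2) − 2·(-2) + (-1) − 2·(-2) = 4
Net dimensions [M⁻³ L⁸ T⁴] ≠ [1] — not dimensionless.

no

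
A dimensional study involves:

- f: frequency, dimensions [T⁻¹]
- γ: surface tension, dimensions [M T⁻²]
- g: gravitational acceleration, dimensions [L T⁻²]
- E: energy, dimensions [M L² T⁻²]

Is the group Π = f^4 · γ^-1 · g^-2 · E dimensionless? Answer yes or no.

yes

Sum the exponent of each base dimension across the product:
  M: 4·[f]_M − [γ]_M − 2·[g]_M + [E]_M = 4·(0) − (1) − 2·(0) + (1) = 0
  L: 4·[f]_L − [γ]_L − 2·[g]_L + [E]_L = 4·(0) − (0) − 2·(1) + (2) = 0
  T: 4·[f]_T − [γ]_T − 2·[g]_T + [E]_T = 4·(-1) − (-2) − 2·(-2) + (-2) = 0
All base exponents vanish — dimensionless.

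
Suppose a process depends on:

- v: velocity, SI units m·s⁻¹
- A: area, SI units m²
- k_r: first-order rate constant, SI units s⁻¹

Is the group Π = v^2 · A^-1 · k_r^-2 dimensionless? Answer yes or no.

yes

Sum the exponent of each base dimension across the product:
  M: 2·[v]_M − [A]_M − 2·[k_r]_M = 2·(0) − (0) − 2·(0) = 0
  L: 2·[v]_L − [A]_L − 2·[k_r]_L = 2·(1) − (2) − 2·(0) = 0
  T: 2·[v]_T − [A]_T − 2·[k_r]_T = 2·(-1) − (0) − 2·(-1) = 0
  I: 2·[v]_I − [A]_I − 2·[k_r]_I = 2·(0) − (0) − 2·(0) = 0
All base exponents vanish — dimensionless.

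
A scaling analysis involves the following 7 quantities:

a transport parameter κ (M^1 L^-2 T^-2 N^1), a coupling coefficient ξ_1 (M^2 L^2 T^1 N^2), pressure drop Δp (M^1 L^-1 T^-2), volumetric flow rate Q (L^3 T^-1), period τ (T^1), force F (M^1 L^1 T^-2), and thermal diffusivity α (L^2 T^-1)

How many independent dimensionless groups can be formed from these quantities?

3

There are 7 variables and 4 base dimensions (M, L, T, N).
The dimension matrix has rank 4.
Independent dimensionless groups: 7 − 4 = 3.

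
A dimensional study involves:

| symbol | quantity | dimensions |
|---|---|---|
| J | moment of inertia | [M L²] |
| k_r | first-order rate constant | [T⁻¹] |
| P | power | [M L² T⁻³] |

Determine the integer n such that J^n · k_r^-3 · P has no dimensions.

Balance the M exponent: (1)·n from J, plus −3·(0) + (1) = 1 from the rest, must sum to zero.
n + 1 = 0, so n = -1.

-1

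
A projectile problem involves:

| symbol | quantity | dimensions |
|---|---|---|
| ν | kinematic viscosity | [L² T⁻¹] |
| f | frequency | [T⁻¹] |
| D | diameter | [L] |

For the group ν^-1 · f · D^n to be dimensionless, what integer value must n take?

2

Balance the L exponent: (1)·n from D, plus −(2) + (0) = -2 from the rest, must sum to zero.
n − 2 = 0, so n = 2.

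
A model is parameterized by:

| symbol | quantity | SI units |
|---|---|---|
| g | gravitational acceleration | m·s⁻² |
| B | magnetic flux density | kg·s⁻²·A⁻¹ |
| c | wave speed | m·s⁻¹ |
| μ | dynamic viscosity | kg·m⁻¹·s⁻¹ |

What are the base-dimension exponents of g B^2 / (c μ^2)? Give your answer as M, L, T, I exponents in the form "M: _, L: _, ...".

Collect each base-dimension exponent across the product:
  M: (0) + 2·(1) − (0) − 2·(1) = 0
  L: (1) + 2·(0) − (1) − 2·(-1) = 2
  T: (-2) + 2·(-2) − (-1) − 2·(-1) = -3
  I: (0) + 2·(-1) − (0) − 2·(0) = -2
So the dimensions are [L² T⁻³ I⁻²].

M: 0, L: 2, T: -3, I: -2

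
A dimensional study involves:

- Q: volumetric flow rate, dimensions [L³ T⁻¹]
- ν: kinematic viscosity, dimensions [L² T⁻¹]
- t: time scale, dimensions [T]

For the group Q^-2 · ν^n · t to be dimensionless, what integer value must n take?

3

Balance the L exponent: (2)·n from ν, plus −2·(3) + (0) = -6 from the rest, must sum to zero.
2n − 6 = 0, so n = 3.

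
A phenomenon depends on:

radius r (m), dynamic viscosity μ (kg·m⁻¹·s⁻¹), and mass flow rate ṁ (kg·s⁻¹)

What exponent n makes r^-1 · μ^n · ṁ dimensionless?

Balance the M exponent: (1)·n from μ, plus −(0) + (1) = 1 from the rest, must sum to zero.
n + 1 = 0, so n = -1.

-1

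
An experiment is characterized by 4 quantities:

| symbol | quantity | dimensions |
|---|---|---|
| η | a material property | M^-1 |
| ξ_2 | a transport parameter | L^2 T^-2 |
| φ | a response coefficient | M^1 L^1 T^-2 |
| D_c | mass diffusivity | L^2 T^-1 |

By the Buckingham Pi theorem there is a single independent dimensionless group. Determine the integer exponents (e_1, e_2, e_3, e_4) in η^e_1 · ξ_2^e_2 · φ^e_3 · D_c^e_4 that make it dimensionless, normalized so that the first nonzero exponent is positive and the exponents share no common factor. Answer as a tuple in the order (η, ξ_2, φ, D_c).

M: e_1·(-1) + e_2·(0) + e_3·(1) + e_4·(0) = 0
L: e_1·(0) + e_2·(2) + e_3·(1) + e_4·(2) = 0
T: e_1·(0) + e_2·(-2) + e_3·(-2) + e_4·(-1) = 0
Solving this homogeneous linear system for the smallest-integer solution (first nonzero entry positive) gives (2, -3, 2, 2).

(2, -3, 2, 2)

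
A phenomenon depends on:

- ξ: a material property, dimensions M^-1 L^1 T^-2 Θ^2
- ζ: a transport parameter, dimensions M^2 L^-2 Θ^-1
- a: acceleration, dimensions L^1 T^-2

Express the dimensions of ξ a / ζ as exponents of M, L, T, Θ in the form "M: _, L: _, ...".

M: -3, L: 4, T: -4, Θ: 3

Collect each base-dimension exponent across the product:
  M: (-1) − (2) + (0) = -3
  L: (1) − (-2) + (1) = 4
  T: (-2) − (0) + (-2) = -4
  Θ: (2) − (-1) + (0) = 3
So the dimensions are [M⁻³ L⁴ T⁻⁴ Θ³].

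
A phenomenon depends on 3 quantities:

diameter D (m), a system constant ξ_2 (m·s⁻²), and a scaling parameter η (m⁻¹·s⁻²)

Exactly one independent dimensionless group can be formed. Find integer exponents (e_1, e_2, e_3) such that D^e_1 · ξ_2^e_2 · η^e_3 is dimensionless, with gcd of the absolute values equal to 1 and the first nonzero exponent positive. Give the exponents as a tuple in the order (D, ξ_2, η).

(2, -1, 1)

L: e_1·(1) + e_2·(1) + e_3·(-1) = 0
T: e_1·(0) + e_2·(-2) + e_3·(-2) = 0
Solving this homogeneous linear system for the smallest-integer solution (first nonzero entry positive) gives (2, -1, 1).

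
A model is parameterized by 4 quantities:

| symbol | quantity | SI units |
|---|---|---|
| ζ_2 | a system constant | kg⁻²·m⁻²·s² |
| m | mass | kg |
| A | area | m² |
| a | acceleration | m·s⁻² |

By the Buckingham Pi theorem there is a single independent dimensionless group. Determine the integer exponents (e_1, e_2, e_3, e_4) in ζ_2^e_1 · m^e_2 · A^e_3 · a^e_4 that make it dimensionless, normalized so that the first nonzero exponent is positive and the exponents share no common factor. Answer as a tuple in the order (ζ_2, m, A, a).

M: e_1·(-2) + e_2·(1) + e_3·(0) + e_4·(0) = 0
L: e_1·(-2) + e_2·(0) + e_3·(2) + e_4·(1) = 0
T: e_1·(2) + e_2·(0) + e_3·(0) + e_4·(-2) = 0
Solving this homogeneous linear system for the smallest-integer solution (first nonzero entry positive) gives (2, 4, 1, 2).

(2, 4, 1, 2)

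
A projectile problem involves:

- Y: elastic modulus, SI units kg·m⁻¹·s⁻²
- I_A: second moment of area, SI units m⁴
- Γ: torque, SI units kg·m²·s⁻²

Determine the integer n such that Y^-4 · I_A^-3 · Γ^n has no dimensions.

4

Balance the M exponent: (1)·n from Γ, plus −4·(1) − 3·(0) = -4 from the rest, must sum to zero.
n − 4 = 0, so n = 4.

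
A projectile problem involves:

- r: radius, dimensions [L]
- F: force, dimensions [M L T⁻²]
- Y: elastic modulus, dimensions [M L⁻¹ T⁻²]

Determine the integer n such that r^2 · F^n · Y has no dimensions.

-1

Balance the M exponent: (1)·n from F, plus 2·(0) + (1) = 1 from the rest, must sum to zero.
n + 1 = 0, so n = -1.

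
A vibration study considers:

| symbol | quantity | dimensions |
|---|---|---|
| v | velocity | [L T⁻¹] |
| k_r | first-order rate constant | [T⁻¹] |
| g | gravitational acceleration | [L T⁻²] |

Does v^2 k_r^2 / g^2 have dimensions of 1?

yes

Sum the exponent of each base dimension across the product:
  L: 2·[v]_L + 2·[k_r]_L − 2·[g]_L = 2·(1) + 2·(0) − 2·(1) = 0
  T: 2·[v]_T + 2·[k_r]_T − 2·[g]_T = 2·(-1) + 2·(-1) − 2·(-2) = 0
All base exponents vanish — dimensionless.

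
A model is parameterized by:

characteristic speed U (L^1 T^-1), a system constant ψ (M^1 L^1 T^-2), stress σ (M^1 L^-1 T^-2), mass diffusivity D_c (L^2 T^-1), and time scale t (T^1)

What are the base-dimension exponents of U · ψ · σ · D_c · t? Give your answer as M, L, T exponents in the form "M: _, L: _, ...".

Collect each base-dimension exponent across the product:
  M: (0) + (1) + (1) + (0) + (0) = 2
  L: (1) + (1) + (-1) + (2) + (0) = 3
  T: (-1) + (-2) + (-2) + (-1) + (1) = -5
So the dimensions are [M² L³ T⁻⁵].

M: 2, L: 3, T: -5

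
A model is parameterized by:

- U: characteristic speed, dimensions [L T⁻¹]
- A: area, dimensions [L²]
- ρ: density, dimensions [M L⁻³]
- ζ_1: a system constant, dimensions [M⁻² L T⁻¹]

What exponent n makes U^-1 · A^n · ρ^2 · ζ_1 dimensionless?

Balance the L exponent: (2)·n from A, plus −(1) + 2·(-3) + (1) = -6 from the rest, must sum to zero.
2n − 6 = 0, so n = 3.

3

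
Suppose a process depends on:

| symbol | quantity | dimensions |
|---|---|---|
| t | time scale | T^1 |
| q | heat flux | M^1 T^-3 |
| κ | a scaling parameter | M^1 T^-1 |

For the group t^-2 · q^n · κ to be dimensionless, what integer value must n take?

Balance the M exponent: (1)·n from q, plus −2·(0) + (1) = 1 from the rest, must sum to zero.
n + 1 = 0, so n = -1.

-1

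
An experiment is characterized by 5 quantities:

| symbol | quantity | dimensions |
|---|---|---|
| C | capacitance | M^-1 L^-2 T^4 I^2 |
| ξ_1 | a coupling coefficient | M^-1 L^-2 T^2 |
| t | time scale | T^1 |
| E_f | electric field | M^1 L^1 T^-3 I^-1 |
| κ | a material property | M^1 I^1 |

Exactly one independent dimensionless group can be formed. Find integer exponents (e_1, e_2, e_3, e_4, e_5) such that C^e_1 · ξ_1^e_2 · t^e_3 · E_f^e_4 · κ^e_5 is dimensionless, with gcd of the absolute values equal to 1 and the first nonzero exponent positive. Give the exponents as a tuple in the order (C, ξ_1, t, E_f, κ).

M: e_1·(-1) + e_2·(-1) + e_3·(0) + e_4·(1) + e_5·(1) = 0
L: e_1·(-2) + e_2·(-2) + e_3·(0) + e_4·(1) + e_5·(0) = 0
T: e_1·(4) + e_2·(2) + e_3·(1) + e_4·(-3) + e_5·(0) = 0
I: e_1·(2) + e_2·(0) + e_3·(0) + e_4·(-1) + e_5·(1) = 0
Solving this homogeneous linear system for the smallest-integer solution (first nonzero entry positive) gives (3, -1, 2, 4, -2).

(3, -1, 2, 4, -2)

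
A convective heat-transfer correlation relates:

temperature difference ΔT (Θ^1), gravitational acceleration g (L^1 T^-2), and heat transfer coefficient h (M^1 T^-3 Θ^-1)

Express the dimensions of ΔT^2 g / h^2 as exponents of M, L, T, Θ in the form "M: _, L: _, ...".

M: -2, L: 1, T: 4, Θ: 4

Collect each base-dimension exponent across the product:
  M: 2·(0) + (0) − 2·(1) = -2
  L: 2·(0) + (1) − 2·(0) = 1
  T: 2·(0) + (-2) − 2·(-3) = 4
  Θ: 2·(1) + (0) − 2·(-1) = 4
So the dimensions are [M⁻² L T⁴ Θ⁴].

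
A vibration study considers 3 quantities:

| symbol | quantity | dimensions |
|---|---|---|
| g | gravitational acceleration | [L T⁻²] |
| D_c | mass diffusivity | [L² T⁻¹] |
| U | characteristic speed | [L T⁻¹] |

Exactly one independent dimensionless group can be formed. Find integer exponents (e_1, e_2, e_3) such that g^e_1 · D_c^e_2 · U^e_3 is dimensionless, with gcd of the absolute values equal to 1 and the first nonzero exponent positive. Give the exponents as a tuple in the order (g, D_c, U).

L: e_1·(1) + e_2·(2) + e_3·(1) = 0
T: e_1·(-2) + e_2·(-1) + e_3·(-1) = 0
Solving this homogeneous linear system for the smallest-integer solution (first nonzero entry positive) gives (1, 1, -3).

(1, 1, -3)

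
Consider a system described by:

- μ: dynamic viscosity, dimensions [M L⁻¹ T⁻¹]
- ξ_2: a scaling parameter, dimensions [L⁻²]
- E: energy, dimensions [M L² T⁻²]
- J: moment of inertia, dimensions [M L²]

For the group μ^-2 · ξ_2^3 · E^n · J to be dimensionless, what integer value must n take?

Balance the M exponent: (1)·n from E, plus −2·(1) + 3·(0) + (1) = -1 from the rest, must sum to zero.
n − 1 = 0, so n = 1.

1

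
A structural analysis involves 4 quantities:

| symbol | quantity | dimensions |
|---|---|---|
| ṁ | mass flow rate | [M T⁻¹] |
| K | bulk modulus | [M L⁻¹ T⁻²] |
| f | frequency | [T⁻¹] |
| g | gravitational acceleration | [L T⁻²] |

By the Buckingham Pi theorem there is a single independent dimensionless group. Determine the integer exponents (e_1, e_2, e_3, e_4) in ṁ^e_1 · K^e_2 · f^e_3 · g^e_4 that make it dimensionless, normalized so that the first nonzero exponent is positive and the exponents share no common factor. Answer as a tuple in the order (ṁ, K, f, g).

M: e_1·(1) + e_2·(1) + e_3·(0) + e_4·(0) = 0
L: e_1·(0) + e_2·(-1) + e_3·(0) + e_4·(1) = 0
T: e_1·(-1) + e_2·(-2) + e_3·(-1) + e_4·(-2) = 0
Solving this homogeneous linear system for the smallest-integer solution (first nonzero entry positive) gives (1, -1, 3, -1).

(1, -1, 3, -1)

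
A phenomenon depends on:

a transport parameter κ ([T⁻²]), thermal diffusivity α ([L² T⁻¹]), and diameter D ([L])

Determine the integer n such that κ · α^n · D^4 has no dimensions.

Balance the L exponent: (2)·n from α, plus (0) + 4·(1) = 4 from the rest, must sum to zero.
2n + 4 = 0, so n = -2.

-2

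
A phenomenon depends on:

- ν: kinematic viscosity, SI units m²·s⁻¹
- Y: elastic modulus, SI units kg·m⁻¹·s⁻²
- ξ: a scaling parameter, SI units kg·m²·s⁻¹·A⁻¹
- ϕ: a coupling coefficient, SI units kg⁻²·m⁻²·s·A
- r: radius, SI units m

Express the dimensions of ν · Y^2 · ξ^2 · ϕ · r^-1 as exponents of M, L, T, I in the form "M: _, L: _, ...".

M: 2, L: 1, T: -6, I: -1

Collect each base-dimension exponent across the product:
  M: (0) + 2·(1) + 2·(1) + (-2) − (0) = 2
  L: (2) + 2·(-1) + 2·(2) + (-2) − (1) = 1
  T: (-1) + 2·(-2) + 2·(-1) + (1) − (0) = -6
  I: (0) + 2·(0) + 2·(-1) + (1) − (0) = -1
So the dimensions are [M² L T⁻⁶ I⁻¹].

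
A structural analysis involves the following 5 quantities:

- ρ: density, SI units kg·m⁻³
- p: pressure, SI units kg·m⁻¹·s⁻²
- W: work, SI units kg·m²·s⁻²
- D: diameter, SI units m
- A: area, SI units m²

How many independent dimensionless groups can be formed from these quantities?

There are 5 variables and 3 base dimensions (M, L, T).
The dimension matrix has rank 3.
Independent dimensionless groups: 5 − 3 = 2.

2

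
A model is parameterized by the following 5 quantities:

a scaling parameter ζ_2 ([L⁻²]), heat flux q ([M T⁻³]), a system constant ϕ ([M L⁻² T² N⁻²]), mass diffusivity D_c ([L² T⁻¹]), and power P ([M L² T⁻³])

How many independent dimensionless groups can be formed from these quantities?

1

There are 5 variables and 4 base dimensions (M, L, T, N).
The dimension matrix has rank 4.
Independent dimensionless groups: 5 − 4 = 1.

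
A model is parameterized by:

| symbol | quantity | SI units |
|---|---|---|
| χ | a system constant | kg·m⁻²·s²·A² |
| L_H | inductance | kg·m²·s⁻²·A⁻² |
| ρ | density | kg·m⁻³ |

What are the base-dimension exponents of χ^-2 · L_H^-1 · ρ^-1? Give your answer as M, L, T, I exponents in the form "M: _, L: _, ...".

Collect each base-dimension exponent across the product:
  M: −2·(1) − (1) − (1) = -4
  L: −2·(-2) − (2) − (-3) = 5
  T: −2·(2) − (-2) − (0) = -2
  I: −2·(2) − (-2) − (0) = -2
So the dimensions are [M⁻⁴ L⁵ T⁻² I⁻²].

M: -4, L: 5, T: -2, I: -2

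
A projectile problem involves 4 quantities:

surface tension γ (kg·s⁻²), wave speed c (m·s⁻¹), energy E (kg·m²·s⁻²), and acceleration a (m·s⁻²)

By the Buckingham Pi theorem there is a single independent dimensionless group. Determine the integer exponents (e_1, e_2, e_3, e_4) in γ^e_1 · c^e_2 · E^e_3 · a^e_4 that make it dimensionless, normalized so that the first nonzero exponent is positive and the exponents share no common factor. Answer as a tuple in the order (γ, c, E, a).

(1, 4, -1, -2)

M: e_1·(1) + e_2·(0) + e_3·(1) + e_4·(0) = 0
L: e_1·(0) + e_2·(1) + e_3·(2) + e_4·(1) = 0
T: e_1·(-2) + e_2·(-1) + e_3·(-2) + e_4·(-2) = 0
Solving this homogeneous linear system for the smallest-integer solution (first nonzero entry positive) gives (1, 4, -1, -2).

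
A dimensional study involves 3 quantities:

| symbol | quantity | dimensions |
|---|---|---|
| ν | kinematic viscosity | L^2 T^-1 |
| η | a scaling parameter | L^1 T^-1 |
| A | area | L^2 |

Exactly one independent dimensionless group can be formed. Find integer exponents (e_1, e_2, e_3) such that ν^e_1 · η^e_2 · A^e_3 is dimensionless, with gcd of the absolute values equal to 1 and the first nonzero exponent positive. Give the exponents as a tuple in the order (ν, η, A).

L: e_1·(2) + e_2·(1) + e_3·(2) = 0
T: e_1·(-1) + e_2·(-1) + e_3·(0) = 0
Solving this homogeneous linear system for the smallest-integer solution (first nonzero entry positive) gives (2, -2, -1).

(2, -2, -1)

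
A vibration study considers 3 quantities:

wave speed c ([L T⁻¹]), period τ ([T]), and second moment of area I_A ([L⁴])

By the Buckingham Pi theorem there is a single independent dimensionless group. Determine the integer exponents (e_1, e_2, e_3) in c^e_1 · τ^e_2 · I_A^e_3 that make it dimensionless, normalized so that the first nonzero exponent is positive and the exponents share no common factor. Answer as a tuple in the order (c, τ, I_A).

(4, 4, -1)

L: e_1·(1) + e_2·(0) + e_3·(4) = 0
T: e_1·(-1) + e_2·(1) + e_3·(0) = 0
Solving this homogeneous linear system for the smallest-integer solution (first nonzero entry positive) gives (4, 4, -1).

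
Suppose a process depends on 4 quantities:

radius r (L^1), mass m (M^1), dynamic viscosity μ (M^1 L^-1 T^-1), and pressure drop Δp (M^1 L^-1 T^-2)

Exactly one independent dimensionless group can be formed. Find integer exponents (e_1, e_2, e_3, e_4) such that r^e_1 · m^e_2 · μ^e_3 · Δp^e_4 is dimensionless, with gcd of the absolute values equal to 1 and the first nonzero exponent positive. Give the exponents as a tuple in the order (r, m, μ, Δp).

M: e_1·(0) + e_2·(1) + e_3·(1) + e_4·(1) = 0
L: e_1·(1) + e_2·(0) + e_3·(-1) + e_4·(-1) = 0
T: e_1·(0) + e_2·(0) + e_3·(-1) + e_4·(-2) = 0
Solving this homogeneous linear system for the smallest-integer solution (first nonzero entry positive) gives (1, -1, 2, -1).

(1, -1, 2, -1)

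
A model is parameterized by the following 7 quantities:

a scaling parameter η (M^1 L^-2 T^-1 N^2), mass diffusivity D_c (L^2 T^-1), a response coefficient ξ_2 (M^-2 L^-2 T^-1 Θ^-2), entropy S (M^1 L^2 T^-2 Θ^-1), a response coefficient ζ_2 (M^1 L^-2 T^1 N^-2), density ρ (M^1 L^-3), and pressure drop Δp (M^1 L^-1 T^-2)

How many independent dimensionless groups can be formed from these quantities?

There are 7 variables and 5 base dimensions (M, L, T, Θ, N).
The dimension matrix has rank 5.
Independent dimensionless groups: 7 − 5 = 2.

2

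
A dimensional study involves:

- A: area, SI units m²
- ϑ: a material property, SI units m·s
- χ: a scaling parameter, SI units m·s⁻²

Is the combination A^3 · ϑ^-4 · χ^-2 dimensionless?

yes

Sum the exponent of each base dimension across the product:
  L: 3·[A]_L − 4·[ϑ]_L − 2·[χ]_L = 3·(2) − 4·(1) − 2·(1) = 0
  T: 3·[A]_T − 4·[ϑ]_T − 2·[χ]_T = 3·(0) − 4·(1) − 2·(-2) = 0
All base exponents vanish — dimensionless.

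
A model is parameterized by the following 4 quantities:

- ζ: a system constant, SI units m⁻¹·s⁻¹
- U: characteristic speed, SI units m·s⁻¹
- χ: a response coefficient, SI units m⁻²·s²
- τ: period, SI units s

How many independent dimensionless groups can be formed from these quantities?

There are 4 variables and 2 base dimensions (L, T).
The dimension matrix has rank 2.
Independent dimensionless groups: 4 − 2 = 2.

2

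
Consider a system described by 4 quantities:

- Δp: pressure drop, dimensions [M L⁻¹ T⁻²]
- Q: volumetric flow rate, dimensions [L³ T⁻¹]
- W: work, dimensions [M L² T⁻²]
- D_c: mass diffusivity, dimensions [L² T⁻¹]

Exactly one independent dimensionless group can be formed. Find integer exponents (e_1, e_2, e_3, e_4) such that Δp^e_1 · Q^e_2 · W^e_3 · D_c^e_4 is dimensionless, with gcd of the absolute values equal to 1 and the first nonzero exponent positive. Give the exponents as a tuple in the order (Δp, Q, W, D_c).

M: e_1·(1) + e_2·(0) + e_3·(1) + e_4·(0) = 0
L: e_1·(-1) + e_2·(3) + e_3·(2) + e_4·(2) = 0
T: e_1·(-2) + e_2·(-1) + e_3·(-2) + e_4·(-1) = 0
Solving this homogeneous linear system for the smallest-integer solution (first nonzero entry positive) gives (1, 3, -1, -3).

(1, 3, -1, -3)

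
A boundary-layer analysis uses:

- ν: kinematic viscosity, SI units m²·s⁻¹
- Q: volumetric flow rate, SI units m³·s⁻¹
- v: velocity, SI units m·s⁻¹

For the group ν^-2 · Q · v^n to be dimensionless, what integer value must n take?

1

Balance the L exponent: (1)·n from v, plus −2·(2) + (3) = -1 from the rest, must sum to zero.
n − 1 = 0, so n = 1.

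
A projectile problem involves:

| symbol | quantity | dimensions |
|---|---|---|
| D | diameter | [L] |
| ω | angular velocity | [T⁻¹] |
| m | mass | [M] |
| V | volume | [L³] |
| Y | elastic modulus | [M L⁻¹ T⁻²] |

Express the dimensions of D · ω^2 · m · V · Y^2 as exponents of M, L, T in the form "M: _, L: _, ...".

Collect each base-dimension exponent across the product:
  M: (0) + 2·(0) + (1) + (0) + 2·(1) = 3
  L: (1) + 2·(0) + (0) + (3) + 2·(-1) = 2
  T: (0) + 2·(-1) + (0) + (0) + 2·(-2) = -6
So the dimensions are [M³ L² T⁻⁶].

M: 3, L: 2, T: -6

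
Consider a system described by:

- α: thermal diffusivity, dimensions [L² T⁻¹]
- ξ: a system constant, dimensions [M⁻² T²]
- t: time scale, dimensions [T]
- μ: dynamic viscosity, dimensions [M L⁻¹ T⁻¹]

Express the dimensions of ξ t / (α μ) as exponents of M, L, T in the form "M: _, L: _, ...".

Collect each base-dimension exponent across the product:
  M: −(0) + (-2) + (0) − (1) = -3
  L: −(2) + (0) + (0) − (-1) = -1
  T: −(-1) + (2) + (1) − (-1) = 5
So the dimensions are [M⁻³ L⁻¹ T⁵].

M: -3, L: -1, T: 5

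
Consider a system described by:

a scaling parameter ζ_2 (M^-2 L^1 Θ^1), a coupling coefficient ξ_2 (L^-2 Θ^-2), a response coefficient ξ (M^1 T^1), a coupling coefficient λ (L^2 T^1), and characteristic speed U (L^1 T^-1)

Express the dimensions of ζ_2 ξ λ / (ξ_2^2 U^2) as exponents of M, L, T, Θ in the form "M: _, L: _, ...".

Collect each base-dimension exponent across the product:
  M: (-2) − 2·(0) + (1) + (0) − 2·(0) = -1
  L: (1) − 2·(-2) + (0) + (2) − 2·(1) = 5
  T: (0) − 2·(0) + (1) + (1) − 2·(-1) = 4
  Θ: (1) − 2·(-2) + (0) + (0) − 2·(0) = 5
So the dimensions are [M⁻¹ L⁵ T⁴ Θ⁵].

M: -1, L: 5, T: 4, Θ: 5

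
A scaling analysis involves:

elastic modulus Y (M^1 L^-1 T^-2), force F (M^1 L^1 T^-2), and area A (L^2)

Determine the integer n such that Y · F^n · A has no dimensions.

-1

Balance the M exponent: (1)·n from F, plus (1) + (0) = 1 from the rest, must sum to zero.
n + 1 = 0, so n = -1.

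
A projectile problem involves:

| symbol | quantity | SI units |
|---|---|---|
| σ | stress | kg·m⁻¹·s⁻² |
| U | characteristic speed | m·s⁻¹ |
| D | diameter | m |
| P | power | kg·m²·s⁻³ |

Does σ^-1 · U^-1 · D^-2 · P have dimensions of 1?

yes

Sum the exponent of each base dimension across the product:
  M: −[σ]_M − [U]_M − 2·[D]_M + [P]_M = −(1) − (0) − 2·(0) + (1) = 0
  L: −[σ]_L − [U]_L − 2·[D]_L + [P]_L = −(-1) − (1) − 2·(1) + (2) = 0
  T: −[σ]_T − [U]_T − 2·[D]_T + [P]_T = −(-2) − (-1) − 2·(0) + (-3) = 0
All base exponents vanish — dimensionless.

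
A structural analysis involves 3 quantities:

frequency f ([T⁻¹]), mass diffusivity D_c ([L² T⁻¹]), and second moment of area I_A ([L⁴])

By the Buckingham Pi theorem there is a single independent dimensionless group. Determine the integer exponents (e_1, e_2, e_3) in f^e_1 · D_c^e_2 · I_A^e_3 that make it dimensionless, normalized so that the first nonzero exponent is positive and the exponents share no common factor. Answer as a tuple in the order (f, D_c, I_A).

L: e_1·(0) + e_2·(2) + e_3·(4) = 0
T: e_1·(-1) + e_2·(-1) + e_3·(0) = 0
Solving this homogeneous linear system for the smallest-integer solution (first nonzero entry positive) gives (2, -2, 1).

(2, -2, 1)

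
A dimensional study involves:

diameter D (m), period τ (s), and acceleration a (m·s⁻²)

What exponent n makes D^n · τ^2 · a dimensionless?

Balance the L exponent: (1)·n from D, plus 2·(0) + (1) = 1 from the rest, must sum to zero.
n + 1 = 0, so n = -1.

-1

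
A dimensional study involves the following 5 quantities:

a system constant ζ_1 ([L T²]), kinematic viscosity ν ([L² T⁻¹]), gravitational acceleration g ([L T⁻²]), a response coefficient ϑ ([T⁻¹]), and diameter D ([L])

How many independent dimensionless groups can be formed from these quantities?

3

There are 5 variables and 2 base dimensions (L, T).
The dimension matrix has rank 2.
Independent dimensionless groups: 5 − 2 = 3.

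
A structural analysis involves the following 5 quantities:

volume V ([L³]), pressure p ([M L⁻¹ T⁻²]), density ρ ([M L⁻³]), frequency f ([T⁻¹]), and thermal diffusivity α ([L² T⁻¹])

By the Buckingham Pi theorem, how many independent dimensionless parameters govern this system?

There are 5 variables and 3 base dimensions (M, L, T).
The dimension matrix has rank 3.
Independent dimensionless groups: 5 − 3 = 2.

2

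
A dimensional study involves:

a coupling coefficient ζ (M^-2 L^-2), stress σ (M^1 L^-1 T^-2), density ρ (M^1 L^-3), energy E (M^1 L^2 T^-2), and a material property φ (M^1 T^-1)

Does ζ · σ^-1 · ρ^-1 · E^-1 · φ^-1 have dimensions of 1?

no

Sum the exponent of each base dimension across the product:
  M: [ζ]_M − [σ]_M − [ρ]_M − [E]_M − [φ]_M = (-2) − (1) − (1) − (1) − (1) = -6
  L: [ζ]_L − [σ]_L − [ρ]_L − [E]_L − [φ]_L = (-2) − (-1) − (-3) − (2) − (0) = 0
  T: [ζ]_T − [σ]_T − [ρ]_T − [E]_T − [φ]_T = (0) − (-2) − (0) − (-2) − (-1) = 5
Net dimensions [M⁻⁶ T⁵] ≠ [1] — not dimensionless.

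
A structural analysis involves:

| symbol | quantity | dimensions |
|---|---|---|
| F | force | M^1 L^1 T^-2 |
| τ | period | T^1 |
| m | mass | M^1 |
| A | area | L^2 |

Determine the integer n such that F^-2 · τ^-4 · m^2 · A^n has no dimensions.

Balance the L exponent: (2)·n from A, plus −2·(1) − 4·(0) + 2·(0) = -2 from the rest, must sum to zero.
2n − 2 = 0, so n = 1.

1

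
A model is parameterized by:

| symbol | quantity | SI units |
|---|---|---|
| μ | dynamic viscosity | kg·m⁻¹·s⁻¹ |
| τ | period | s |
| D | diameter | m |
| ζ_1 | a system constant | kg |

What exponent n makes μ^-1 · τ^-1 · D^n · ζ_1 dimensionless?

-1

Balance the L exponent: (1)·n from D, plus −(-1) − (0) + (0) = 1 from the rest, must sum to zero.
n + 1 = 0, so n = -1.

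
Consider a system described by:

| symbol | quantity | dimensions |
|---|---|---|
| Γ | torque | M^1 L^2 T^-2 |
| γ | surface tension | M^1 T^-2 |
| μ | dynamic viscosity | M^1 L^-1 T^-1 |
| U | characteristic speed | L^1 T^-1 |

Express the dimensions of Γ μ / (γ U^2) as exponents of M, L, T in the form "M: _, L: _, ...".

Collect each base-dimension exponent across the product:
  M: (1) − (1) + (1) − 2·(0) = 1
  L: (2) − (0) + (-1) − 2·(1) = -1
  T: (-2) − (-2) + (-1) − 2·(-1) = 1
So the dimensions are [M L⁻¹ T].

M: 1, L: -1, T: 1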